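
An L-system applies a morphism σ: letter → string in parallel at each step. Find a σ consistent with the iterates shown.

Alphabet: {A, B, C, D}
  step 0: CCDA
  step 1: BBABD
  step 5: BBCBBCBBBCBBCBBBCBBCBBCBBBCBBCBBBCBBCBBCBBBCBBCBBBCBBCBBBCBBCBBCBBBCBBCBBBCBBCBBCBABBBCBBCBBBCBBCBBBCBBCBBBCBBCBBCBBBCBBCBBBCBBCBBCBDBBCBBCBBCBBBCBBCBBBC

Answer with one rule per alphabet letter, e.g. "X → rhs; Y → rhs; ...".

  step 0 ⇒ step 1: CCDA ⇒ B·B·AB·D
    A ↦ D
    C ↦ B
    D ↦ AB
    B ↦ BBC  (constrained at step 1)

A->D, B->BBC, C->B, D->AB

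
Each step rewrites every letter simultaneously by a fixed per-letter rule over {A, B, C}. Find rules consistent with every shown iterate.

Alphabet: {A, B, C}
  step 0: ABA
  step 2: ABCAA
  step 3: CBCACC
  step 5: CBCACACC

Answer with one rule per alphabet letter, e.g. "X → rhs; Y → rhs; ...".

  step 2 ⇒ step 3: ABCAA ⇒ C·BC·A·C·C
    A ↦ C
    B ↦ BC
    C ↦ A

A->C, B->BC, C->A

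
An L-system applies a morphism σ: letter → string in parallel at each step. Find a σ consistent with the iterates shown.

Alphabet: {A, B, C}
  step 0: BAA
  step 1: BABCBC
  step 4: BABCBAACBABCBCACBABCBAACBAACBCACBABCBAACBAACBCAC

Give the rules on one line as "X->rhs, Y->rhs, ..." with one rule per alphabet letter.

  step 0 ⇒ step 1: BAA ⇒ BA·BC·BC
    A ↦ BC
    B ↦ BA
    C ↦ AC  (constrained at step 1)

A->BC, B->BA, C->AC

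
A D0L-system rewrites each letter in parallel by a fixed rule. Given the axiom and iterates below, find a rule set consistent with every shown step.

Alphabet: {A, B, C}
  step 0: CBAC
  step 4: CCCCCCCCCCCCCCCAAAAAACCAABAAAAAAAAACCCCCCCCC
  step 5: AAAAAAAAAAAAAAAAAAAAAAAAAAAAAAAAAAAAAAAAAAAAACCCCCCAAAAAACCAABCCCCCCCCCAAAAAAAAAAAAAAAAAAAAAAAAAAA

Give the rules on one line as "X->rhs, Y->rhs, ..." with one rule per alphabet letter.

  step 4 ⇒ step 5: CCCCCCCCCCCCCCCAAAAAACCAABAAAAAAAAACCCCCCCCC ⇒ AAA·AAA·AAA·AAA·AAA·AAA·AAA·AAA·AAA·AAA·AAA·AAA·AAA·AAA·AAA·C·C·C·C·C·C·AAA·AAA·C·C·AAB·C·C·C·C·C·C·C·C·C·AAA·AAA·AAA·AAA·AAA·AAA·AAA·AAA·AAA
    A ↦ C
    B ↦ AAB
    C ↦ AAA

A->C, B->AAB, C->AAA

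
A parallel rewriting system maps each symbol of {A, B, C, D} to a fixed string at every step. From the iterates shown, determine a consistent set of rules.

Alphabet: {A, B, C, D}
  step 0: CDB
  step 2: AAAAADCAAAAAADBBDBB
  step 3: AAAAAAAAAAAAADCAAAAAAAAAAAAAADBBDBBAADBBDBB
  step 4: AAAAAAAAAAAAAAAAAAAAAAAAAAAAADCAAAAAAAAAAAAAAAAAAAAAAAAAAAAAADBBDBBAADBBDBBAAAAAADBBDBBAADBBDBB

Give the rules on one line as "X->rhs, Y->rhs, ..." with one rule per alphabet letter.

  step 3 ⇒ step 4: AAAAAAAAAAAAADCAAAAAAAAAAAAAADBBDBBAADBBDBB ⇒ AA·AA·AA·AA·AA·AA·AA·AA·AA·AA·AA·AA·AA·AA·ADC·AA·AA·AA·AA·AA·AA·AA·AA·AA·AA·AA·AA·AA·AA·AA·DBB·DBB·AA·DBB·DBB·AA·AA·AA·DBB·DBB·AA·DBB·DBB
    A ↦ AA
    B ↦ DBB
    C ↦ ADC
    D ↦ AA

A->AA, B->DBB, C->ADC, D->AA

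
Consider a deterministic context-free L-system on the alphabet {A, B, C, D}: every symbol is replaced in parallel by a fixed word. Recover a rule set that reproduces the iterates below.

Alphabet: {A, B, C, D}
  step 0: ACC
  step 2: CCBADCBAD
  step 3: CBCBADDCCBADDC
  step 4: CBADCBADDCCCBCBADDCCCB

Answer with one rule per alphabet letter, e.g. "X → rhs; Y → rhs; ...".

  step 3 ⇒ step 4: CBCBADDCCBADDC ⇒ CB·AD·CB·AD·D·C·C·CB·CB·AD·D·C·C·CB
    A ↦ D
    B ↦ AD
    C ↦ CB
    D ↦ C

A->D, B->AD, C->CB, D->C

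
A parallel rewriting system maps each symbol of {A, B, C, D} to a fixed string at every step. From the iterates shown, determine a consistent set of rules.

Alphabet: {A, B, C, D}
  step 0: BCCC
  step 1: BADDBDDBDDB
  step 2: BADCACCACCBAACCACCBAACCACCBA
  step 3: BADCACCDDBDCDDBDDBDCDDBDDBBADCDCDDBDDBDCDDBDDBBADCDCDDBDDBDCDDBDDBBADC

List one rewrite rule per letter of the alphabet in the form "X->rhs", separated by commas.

  step 2 ⇒ step 3: BADCACCACCBAACCACCBAACCACCBA ⇒ BA·DC·ACC·DDB·DC·DDB·DDB·DC·DDB·DDB·BA·DC·DC·DDB·DDB·DC·DDB·DDB·BA·DC·DC·DDB·DDB·DC·DDB·DDB·BA·DC
    A ↦ DC
    B ↦ BA
    C ↦ DDB
    D ↦ ACC

A->DC, B->BA, C->DDB, D->ACC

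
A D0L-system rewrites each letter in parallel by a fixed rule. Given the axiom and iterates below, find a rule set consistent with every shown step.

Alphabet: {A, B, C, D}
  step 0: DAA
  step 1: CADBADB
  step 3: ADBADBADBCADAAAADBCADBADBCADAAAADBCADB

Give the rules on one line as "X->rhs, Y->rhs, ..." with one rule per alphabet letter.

  step 0 ⇒ step 1: DAA ⇒ C·ADB·ADB
    A ↦ ADB
    D ↦ C
    B ↦ ADA  (constrained at step 1)
    C ↦ AA  (constrained at step 1)

A->ADB, B->ADA, C->AA, D->C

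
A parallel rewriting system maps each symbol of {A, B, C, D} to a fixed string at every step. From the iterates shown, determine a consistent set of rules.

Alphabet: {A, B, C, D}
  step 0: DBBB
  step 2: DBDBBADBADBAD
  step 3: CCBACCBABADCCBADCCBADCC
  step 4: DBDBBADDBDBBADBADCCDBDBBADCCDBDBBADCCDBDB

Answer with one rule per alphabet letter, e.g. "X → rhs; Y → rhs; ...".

A->D, B->BA, C->DB, D->CC

  step 3 ⇒ step 4: CCBACCBABADCCBADCCBADCC ⇒ DB·DB·BA·D·DB·DB·BA·D·BA·D·CC·DB·DB·BA·D·CC·DB·DB·BA·D·CC·DB·DB
    A ↦ D
    B ↦ BA
    C ↦ DB
    D ↦ CC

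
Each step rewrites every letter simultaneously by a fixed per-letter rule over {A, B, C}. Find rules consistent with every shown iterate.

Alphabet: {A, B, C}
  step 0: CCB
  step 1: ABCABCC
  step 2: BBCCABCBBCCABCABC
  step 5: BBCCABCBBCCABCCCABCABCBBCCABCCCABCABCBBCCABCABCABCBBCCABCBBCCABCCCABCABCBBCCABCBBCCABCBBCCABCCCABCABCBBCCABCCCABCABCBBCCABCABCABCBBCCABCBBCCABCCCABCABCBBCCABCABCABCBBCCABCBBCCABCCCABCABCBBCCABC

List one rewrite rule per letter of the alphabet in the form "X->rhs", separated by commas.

  step 1 ⇒ step 2: ABCABCC ⇒ BBC·C·ABC·BBC·C·ABC·ABC
    A ↦ BBC
    B ↦ C
    C ↦ ABC

A->BBC, B->C, C->ABC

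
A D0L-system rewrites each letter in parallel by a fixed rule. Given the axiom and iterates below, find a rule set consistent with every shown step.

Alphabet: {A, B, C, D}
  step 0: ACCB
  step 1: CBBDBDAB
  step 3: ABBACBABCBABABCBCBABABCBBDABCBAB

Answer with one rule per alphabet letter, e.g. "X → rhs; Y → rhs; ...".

  step 0 ⇒ step 1: ACCB ⇒ CB·BD·BD·AB
    A ↦ CB
    B ↦ AB
    C ↦ BD
    D ↦ BA  (constrained at step 1)

A->CB, B->AB, C->BD, D->BA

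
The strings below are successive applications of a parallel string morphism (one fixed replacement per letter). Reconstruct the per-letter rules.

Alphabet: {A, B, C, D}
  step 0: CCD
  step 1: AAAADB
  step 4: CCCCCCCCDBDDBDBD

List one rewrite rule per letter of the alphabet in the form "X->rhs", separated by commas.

  step 0 ⇒ step 1: CCD ⇒ AA·AA·DB
    C ↦ AA
    D ↦ DB
    A ↦ C  (constrained at step 1)
    B ↦ D  (constrained at step 1)

A->C, B->D, C->AA, D->DB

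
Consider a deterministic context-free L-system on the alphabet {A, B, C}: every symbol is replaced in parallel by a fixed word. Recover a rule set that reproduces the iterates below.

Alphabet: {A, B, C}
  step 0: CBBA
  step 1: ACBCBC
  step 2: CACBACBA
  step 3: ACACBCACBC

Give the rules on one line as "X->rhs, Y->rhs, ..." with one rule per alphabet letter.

A->C, B->CB, C->A

  step 2 ⇒ step 3: CACBACBA ⇒ A·C·A·CB·C·A·CB·C
    A ↦ C
    B ↦ CB
    C ↦ A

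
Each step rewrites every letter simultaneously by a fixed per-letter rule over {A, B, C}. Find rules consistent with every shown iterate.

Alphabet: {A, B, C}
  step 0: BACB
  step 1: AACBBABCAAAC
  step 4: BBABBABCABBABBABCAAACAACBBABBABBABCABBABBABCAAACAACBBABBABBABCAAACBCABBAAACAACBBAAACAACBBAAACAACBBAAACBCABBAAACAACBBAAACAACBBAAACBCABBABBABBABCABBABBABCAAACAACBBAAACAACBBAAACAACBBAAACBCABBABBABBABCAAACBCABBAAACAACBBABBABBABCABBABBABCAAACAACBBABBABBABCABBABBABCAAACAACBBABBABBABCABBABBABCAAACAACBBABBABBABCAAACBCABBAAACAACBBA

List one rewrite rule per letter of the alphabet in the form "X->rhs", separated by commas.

A->BBA, B->AAC, C->BCA

  step 0 ⇒ step 1: BACB ⇒ AAC·BBA·BCA·AAC
    A ↦ BBA
    B ↦ AAC
    C ↦ BCA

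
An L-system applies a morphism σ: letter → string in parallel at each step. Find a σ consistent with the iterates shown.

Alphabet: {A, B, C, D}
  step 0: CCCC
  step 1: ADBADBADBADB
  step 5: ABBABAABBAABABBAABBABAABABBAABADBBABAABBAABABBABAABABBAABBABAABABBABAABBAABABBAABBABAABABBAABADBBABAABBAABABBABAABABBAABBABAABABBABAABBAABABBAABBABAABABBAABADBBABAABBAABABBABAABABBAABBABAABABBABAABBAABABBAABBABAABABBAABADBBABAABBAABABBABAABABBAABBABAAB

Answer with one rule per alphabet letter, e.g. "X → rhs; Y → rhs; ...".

A->BA, B->AB, C->ADB, D->BCA

  step 0 ⇒ step 1: CCCC ⇒ ADB·ADB·ADB·ADB
    C ↦ ADB
    A ↦ BA  (constrained at step 1)
    B ↦ AB  (constrained at step 1)
    D ↦ BCA  (constrained at step 1)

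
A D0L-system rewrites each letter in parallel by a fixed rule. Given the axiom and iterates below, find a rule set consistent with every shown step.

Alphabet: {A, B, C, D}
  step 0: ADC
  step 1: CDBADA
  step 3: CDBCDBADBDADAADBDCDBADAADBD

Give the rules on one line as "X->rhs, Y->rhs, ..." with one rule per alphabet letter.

  step 0 ⇒ step 1: ADC ⇒ CDB·AD·A
    A ↦ CDB
    C ↦ A
    D ↦ AD
    B ↦ BD  (constrained at step 1)

A->CDB, B->BD, C->A, D->AD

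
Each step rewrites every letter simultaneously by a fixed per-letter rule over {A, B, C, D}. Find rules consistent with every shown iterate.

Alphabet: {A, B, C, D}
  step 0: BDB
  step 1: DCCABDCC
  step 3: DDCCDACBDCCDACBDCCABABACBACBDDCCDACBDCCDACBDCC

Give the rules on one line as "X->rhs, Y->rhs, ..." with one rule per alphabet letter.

A->D, B->DCC, C->ACB, D->AB

  step 0 ⇒ step 1: BDB ⇒ DCC·AB·DCC
    B ↦ DCC
    D ↦ AB
    A ↦ D  (constrained at step 1)
    C ↦ ACB  (constrained at step 1)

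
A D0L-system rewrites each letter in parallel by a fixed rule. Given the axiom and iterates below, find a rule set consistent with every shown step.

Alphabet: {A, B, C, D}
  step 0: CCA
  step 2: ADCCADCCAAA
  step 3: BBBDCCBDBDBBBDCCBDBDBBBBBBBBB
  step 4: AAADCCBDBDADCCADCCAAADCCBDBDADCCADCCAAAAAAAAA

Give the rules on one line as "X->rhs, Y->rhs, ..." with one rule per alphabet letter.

  step 3 ⇒ step 4: BBBDCCBDBDBBBDCCBDBDBBBBBBBBB ⇒ A·A·A·DCC·BD·BD·A·DCC·A·DCC·A·A·A·DCC·BD·BD·A·DCC·A·DCC·A·A·A·A·A·A·A·A·A
    B ↦ A
    C ↦ BD
    D ↦ DCC
  step 2 ⇒ step 3: ADCCADCCAAA ⇒ BBB·DCC·BD·BD·BBB·DCC·BD·BD·BBB·BBB·BBB
    A ↦ BBB

A->BBB, B->A, C->BD, D->DCC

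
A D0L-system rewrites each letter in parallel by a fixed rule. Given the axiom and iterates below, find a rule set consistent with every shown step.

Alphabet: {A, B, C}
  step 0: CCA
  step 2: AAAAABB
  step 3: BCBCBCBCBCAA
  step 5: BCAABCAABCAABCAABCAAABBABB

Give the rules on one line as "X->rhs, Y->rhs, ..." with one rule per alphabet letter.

A->BC, B->A, C->BB

  step 2 ⇒ step 3: AAAAABB ⇒ BC·BC·BC·BC·BC·A·A
    A ↦ BC
    B ↦ A
    C ↦ BB  (constrained at step 0)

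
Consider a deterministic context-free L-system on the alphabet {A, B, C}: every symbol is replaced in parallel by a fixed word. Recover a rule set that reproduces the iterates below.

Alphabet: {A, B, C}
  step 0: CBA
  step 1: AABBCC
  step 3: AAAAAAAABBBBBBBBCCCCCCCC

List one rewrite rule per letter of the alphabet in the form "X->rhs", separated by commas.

  step 0 ⇒ step 1: CBA ⇒ AA·BB·CC
    A ↦ CC
    B ↦ BB
    C ↦ AA

A->CC, B->BB, C->AA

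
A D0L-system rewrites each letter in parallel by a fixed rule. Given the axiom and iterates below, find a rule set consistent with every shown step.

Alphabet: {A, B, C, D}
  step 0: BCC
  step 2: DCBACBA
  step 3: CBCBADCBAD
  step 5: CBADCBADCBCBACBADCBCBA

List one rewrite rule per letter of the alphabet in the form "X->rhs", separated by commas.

  step 2 ⇒ step 3: DCBACBA ⇒ CB·CB·A·D·CB·A·D
    A ↦ D
    B ↦ A
    C ↦ CB
    D ↦ CB

A->D, B->A, C->CB, D->CB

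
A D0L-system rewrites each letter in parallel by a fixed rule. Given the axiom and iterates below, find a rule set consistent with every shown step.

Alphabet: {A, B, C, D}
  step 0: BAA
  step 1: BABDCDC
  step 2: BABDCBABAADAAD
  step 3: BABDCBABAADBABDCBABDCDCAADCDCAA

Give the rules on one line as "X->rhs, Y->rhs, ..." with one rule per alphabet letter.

  step 2 ⇒ step 3: BABDCBABAADAAD ⇒ BAB·DC·BAB·AA·D·BAB·DC·BAB·DC·DC·AA·DC·DC·AA
    A ↦ DC
    B ↦ BAB
    C ↦ D
    D ↦ AA

A->DC, B->BAB, C->D, D->AA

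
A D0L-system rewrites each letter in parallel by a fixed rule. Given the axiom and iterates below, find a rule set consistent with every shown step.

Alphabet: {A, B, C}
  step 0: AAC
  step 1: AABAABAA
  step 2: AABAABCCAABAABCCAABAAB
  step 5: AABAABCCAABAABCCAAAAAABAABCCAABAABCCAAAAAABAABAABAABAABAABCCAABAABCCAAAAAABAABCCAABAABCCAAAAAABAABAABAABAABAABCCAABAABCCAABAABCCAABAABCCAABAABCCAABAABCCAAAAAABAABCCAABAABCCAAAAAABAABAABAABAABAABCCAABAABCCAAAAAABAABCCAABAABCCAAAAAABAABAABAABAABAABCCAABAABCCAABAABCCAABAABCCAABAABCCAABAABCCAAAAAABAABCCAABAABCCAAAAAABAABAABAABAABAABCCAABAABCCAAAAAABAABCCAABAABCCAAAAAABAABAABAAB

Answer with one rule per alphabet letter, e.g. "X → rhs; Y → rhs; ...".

A->AAB, B->CC, C->AA

  step 1 ⇒ step 2: AABAABAA ⇒ AAB·AAB·CC·AAB·AAB·CC·AAB·AAB
    A ↦ AAB
    B ↦ CC
  step 0 ⇒ step 1: AAC ⇒ AAB·AAB·AA
    C ↦ AA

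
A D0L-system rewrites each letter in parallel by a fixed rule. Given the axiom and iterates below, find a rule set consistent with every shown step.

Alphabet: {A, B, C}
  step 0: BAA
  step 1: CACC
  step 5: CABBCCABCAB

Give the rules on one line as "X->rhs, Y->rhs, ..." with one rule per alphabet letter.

  step 0 ⇒ step 1: BAA ⇒ CA·C·C
    A ↦ C
    B ↦ CA
    C ↦ B  (constrained at step 1)

A->C, B->CA, C->B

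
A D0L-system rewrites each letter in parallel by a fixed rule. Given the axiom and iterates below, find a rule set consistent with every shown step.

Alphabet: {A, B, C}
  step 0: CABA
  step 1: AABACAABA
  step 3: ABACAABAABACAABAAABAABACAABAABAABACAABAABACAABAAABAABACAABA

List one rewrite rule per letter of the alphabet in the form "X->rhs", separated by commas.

A->ABA, B->CA, C->A

  step 0 ⇒ step 1: CABA ⇒ A·ABA·CA·ABA
    A ↦ ABA
    B ↦ CA
    C ↦ A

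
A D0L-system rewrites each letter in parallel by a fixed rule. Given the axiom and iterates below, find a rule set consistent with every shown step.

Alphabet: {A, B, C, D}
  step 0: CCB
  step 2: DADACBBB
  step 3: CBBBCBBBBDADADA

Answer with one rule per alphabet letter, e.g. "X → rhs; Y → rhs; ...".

  step 2 ⇒ step 3: DADACBBB ⇒ C·BBB·C·BBB·B·DA·DA·DA
    A ↦ BBB
    B ↦ DA
    C ↦ B
    D ↦ C

A->BBB, B->DA, C->B, D->C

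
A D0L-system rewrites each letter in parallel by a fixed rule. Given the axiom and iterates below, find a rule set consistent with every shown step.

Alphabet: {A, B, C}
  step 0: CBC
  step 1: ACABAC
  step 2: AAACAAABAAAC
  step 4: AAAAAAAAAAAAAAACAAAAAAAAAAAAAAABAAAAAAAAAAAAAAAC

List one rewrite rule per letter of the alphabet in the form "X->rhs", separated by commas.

A->AA, B->AB, C->AC

  step 1 ⇒ step 2: ACABAC ⇒ AA·AC·AA·AB·AA·AC
    A ↦ AA
    B ↦ AB
    C ↦ AC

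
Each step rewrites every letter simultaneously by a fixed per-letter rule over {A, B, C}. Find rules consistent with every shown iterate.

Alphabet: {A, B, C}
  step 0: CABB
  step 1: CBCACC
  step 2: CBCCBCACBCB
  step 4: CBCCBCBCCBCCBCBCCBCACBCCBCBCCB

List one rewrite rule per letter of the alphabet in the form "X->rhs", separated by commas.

A->CA, B->C, C->CB

  step 1 ⇒ step 2: CBCACC ⇒ CB·C·CB·CA·CB·CB
    A ↦ CA
    B ↦ C
    C ↦ CB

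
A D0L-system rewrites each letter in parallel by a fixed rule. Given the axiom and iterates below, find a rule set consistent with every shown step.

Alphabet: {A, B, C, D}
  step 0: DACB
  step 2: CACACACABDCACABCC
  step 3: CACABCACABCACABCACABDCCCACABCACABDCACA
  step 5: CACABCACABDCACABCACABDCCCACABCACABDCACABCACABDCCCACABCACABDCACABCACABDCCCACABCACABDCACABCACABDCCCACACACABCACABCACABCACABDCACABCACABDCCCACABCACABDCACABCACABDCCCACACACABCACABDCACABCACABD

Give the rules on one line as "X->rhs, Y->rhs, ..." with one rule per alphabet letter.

A->CAB, B->D, C->CA, D->CC

  step 2 ⇒ step 3: CACACACABDCACABCC ⇒ CA·CAB·CA·CAB·CA·CAB·CA·CAB·D·CC·CA·CAB·CA·CAB·D·CA·CA
    A ↦ CAB
    B ↦ D
    C ↦ CA
    D ↦ CC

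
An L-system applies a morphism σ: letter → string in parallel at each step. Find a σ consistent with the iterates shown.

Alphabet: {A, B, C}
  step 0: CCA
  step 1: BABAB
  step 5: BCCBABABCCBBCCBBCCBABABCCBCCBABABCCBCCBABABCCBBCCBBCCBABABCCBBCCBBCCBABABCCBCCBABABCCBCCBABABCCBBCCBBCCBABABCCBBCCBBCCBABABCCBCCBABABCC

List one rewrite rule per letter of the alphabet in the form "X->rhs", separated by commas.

A->B, B->BCC, C->BA

  step 0 ⇒ step 1: CCA ⇒ BA·BA·B
    A ↦ B
    C ↦ BA
    B ↦ BCC  (constrained at step 1)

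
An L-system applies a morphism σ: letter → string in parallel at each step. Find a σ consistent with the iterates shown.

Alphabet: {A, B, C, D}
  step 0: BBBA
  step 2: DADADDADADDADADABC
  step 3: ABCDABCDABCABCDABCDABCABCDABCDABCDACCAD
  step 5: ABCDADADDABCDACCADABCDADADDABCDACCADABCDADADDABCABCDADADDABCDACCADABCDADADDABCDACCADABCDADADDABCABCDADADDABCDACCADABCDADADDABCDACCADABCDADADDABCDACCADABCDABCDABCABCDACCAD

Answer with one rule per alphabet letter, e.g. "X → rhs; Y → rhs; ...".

  step 2 ⇒ step 3: DADADDADADDADADABC ⇒ ABC·D·ABC·D·ABC·ABC·D·ABC·D·ABC·ABC·D·ABC·D·ABC·D·ACC·AD
    A ↦ D
    B ↦ ACC
    C ↦ AD
    D ↦ ABC

A->D, B->ACC, C->AD, D->ABC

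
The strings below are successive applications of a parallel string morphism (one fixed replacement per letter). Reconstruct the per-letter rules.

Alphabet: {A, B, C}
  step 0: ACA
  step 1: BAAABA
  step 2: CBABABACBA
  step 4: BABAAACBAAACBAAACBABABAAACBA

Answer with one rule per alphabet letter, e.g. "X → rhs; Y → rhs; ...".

A->BA, B->C, C->AA

  step 1 ⇒ step 2: BAAABA ⇒ C·BA·BA·BA·C·BA
    A ↦ BA
    B ↦ C
  step 0 ⇒ step 1: ACA ⇒ BA·AA·BA
    C ↦ AA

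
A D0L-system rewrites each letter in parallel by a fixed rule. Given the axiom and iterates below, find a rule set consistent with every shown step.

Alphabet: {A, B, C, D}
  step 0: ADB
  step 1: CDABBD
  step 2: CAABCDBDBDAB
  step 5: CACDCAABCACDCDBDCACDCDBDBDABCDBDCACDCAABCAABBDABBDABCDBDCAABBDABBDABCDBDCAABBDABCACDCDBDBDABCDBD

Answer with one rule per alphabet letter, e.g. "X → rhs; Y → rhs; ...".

  step 1 ⇒ step 2: CDABBD ⇒ CA·AB·CD·BD·BD·AB
    A ↦ CD
    B ↦ BD
    C ↦ CA
    D ↦ AB

A->CD, B->BD, C->CA, D->AB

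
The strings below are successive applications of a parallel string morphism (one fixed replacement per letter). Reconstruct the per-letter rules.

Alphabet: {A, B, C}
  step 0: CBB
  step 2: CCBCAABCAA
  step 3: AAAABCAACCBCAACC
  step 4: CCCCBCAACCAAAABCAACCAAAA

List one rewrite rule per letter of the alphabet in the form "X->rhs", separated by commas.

A->C, B->BC, C->AA

  step 3 ⇒ step 4: AAAABCAACCBCAACC ⇒ C·C·C·C·BC·AA·C·C·AA·AA·BC·AA·C·C·AA·AA
    A ↦ C
    B ↦ BC
    C ↦ AA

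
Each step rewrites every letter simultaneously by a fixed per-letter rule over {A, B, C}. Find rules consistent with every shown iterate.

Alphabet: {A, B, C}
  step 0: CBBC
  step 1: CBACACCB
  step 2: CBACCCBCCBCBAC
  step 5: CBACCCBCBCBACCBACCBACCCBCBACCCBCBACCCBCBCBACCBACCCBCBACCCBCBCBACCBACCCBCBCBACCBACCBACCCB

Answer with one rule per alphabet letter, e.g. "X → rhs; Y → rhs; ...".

  step 1 ⇒ step 2: CBACACCB ⇒ CB·AC·C·CB·C·CB·CB·AC
    A ↦ C
    B ↦ AC
    C ↦ CB

A->C, B->AC, C->CB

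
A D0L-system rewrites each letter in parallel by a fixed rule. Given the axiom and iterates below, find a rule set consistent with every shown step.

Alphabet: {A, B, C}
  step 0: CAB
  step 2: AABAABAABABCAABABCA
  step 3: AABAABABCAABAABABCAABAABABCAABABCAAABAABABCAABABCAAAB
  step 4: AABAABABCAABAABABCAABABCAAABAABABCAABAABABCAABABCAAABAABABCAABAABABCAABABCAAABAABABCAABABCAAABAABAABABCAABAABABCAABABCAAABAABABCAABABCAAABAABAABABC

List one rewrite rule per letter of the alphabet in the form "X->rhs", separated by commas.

  step 3 ⇒ step 4: AABAABABCAABAABABCAABAABABCAABABCAAABAABABCAABABCAAAB ⇒ AAB·AAB·ABC·AAB·AAB·ABC·AAB·ABC·A·AAB·AAB·ABC·AAB·AAB·ABC·AAB·ABC·A·AAB·AAB·ABC·AAB·AAB·ABC·AAB·ABC·A·AAB·AAB·ABC·AAB·ABC·A·AAB·AAB·AAB·ABC·AAB·AAB·ABC·AAB·ABC·A·AAB·AAB·ABC·AAB·ABC·A·AAB·AAB·AAB·ABC
    A ↦ AAB
    B ↦ ABC
    C ↦ A

A->AAB, B->ABC, C->A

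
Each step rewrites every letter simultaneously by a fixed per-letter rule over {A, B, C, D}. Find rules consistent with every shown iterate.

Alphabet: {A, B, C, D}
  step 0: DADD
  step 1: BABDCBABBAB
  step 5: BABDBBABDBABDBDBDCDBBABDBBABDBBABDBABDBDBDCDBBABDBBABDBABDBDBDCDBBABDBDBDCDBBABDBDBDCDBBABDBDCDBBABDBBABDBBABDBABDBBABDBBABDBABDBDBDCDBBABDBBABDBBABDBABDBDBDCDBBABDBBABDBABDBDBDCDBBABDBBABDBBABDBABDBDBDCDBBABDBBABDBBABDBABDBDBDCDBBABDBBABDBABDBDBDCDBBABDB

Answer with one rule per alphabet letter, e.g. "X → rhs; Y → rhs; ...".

A->DC, B->DB, C->D, D->BAB

  step 0 ⇒ step 1: DADD ⇒ BAB·DC·BAB·BAB
    A ↦ DC
    D ↦ BAB
    B ↦ DB  (constrained at step 1)
    C ↦ D  (constrained at step 1)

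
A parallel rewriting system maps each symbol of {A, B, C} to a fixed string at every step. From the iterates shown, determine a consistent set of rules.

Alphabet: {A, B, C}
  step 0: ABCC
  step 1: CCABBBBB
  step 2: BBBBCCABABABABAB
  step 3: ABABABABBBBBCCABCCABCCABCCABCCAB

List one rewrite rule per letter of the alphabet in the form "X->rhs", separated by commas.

A->CC, B->AB, C->BB

  step 2 ⇒ step 3: BBBBCCABABABABAB ⇒ AB·AB·AB·AB·BB·BB·CC·AB·CC·AB·CC·AB·CC·AB·CC·AB
    A ↦ CC
    B ↦ AB
    C ↦ BB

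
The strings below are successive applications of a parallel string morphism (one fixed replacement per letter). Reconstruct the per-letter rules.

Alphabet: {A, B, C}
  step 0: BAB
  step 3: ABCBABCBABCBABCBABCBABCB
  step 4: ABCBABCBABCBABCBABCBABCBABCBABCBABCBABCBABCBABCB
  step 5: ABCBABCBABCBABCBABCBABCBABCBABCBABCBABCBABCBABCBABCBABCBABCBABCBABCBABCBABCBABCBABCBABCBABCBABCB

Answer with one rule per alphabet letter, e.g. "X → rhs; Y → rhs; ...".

A->AB, B->CB, C->AB

  step 4 ⇒ step 5: ABCBABCBABCBABCBABCBABCBABCBABCBABCBABCBABCBABCB ⇒ AB·CB·AB·CB·AB·CB·AB·CB·AB·CB·AB·CB·AB·CB·AB·CB·AB·CB·AB·CB·AB·CB·AB·CB·AB·CB·AB·CB·AB·CB·AB·CB·AB·CB·AB·CB·AB·CB·AB·CB·AB·CB·AB·CB·AB·CB·AB·CB
    A ↦ AB
    B ↦ CB
    C ↦ AB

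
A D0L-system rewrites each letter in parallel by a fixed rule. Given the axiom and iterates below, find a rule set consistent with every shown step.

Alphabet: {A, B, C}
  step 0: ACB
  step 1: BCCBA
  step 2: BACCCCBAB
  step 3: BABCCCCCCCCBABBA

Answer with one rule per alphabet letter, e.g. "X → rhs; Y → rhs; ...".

A->B, B->BA, C->CC

  step 2 ⇒ step 3: BACCCCBAB ⇒ BA·B·CC·CC·CC·CC·BA·B·BA
    A ↦ B
    B ↦ BA
    C ↦ CC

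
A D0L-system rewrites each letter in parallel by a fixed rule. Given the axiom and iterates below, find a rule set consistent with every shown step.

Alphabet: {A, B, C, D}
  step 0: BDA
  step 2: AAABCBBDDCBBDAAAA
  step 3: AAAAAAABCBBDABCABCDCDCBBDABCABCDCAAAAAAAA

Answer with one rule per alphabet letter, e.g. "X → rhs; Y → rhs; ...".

A->AA, B->ABC, C->BBD, D->DC

  step 2 ⇒ step 3: AAABCBBDDCBBDAAAA ⇒ AA·AA·AA·ABC·BBD·ABC·ABC·DC·DC·BBD·ABC·ABC·DC·AA·AA·AA·AA
    A ↦ AA
    B ↦ ABC
    C ↦ BBD
    D ↦ DC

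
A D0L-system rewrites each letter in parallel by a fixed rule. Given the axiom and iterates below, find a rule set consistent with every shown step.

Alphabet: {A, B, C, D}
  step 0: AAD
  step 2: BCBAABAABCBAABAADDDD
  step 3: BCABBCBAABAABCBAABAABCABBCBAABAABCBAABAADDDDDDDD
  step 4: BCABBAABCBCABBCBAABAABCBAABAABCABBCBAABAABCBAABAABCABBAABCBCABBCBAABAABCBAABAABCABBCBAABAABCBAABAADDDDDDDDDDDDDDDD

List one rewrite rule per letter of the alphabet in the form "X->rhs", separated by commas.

A->BAA, B->BC, C->AB, D->DD

  step 3 ⇒ step 4: BCABBCBAABAABCBAABAABCABBCBAABAABCBAABAADDDDDDDD ⇒ BC·AB·BAA·BC·BC·AB·BC·BAA·BAA·BC·BAA·BAA·BC·AB·BC·BAA·BAA·BC·BAA·BAA·BC·AB·BAA·BC·BC·AB·BC·BAA·BAA·BC·BAA·BAA·BC·AB·BC·BAA·BAA·BC·BAA·BAA·DD·DD·DD·DD·DD·DD·DD·DD
    A ↦ BAA
    B ↦ BC
    C ↦ AB
    D ↦ DD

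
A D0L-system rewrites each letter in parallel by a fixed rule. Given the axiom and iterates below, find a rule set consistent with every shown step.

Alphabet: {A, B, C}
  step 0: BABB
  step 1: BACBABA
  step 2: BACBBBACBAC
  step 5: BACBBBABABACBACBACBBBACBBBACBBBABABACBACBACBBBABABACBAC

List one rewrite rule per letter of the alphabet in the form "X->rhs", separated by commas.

  step 1 ⇒ step 2: BACBABA ⇒ BA·C·BB·BA·C·BA·C
    A ↦ C
    B ↦ BA
    C ↦ BB

A->C, B->BA, C->BB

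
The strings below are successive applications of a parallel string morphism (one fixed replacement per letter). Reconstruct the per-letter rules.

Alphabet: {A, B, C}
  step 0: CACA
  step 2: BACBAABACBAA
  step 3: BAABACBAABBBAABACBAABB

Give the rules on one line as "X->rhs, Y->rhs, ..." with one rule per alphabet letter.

  step 2 ⇒ step 3: BACBAABACBAA ⇒ BAA·B·AC·BAA·B·B·BAA·B·AC·BAA·B·B
    A ↦ B
    B ↦ BAA
    C ↦ AC

A->B, B->BAA, C->AC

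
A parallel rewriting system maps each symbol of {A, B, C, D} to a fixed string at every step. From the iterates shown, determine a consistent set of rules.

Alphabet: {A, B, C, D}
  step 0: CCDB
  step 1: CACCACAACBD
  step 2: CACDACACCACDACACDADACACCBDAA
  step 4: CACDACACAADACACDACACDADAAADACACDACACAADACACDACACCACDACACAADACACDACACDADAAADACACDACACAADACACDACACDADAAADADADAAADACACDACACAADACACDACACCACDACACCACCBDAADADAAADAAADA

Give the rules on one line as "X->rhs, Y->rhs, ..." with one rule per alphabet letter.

A->DA, B->CBD, C->CAC, D->AA

  step 1 ⇒ step 2: CACCACAACBD ⇒ CAC·DA·CAC·CAC·DA·CAC·DA·DA·CAC·CBD·AA
    A ↦ DA
    B ↦ CBD
    C ↦ CAC
    D ↦ AA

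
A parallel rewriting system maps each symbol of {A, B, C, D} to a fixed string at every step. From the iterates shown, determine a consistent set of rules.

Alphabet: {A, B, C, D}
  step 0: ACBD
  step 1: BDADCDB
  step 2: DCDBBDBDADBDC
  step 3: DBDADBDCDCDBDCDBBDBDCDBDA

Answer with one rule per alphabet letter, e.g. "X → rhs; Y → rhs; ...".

A->B, B->DC, C->DA, D->DB

  step 2 ⇒ step 3: DCDBBDBDADBDC ⇒ DB·DA·DB·DC·DC·DB·DC·DB·B·DB·DC·DB·DA
    A ↦ B
    B ↦ DC
    C ↦ DA
    D ↦ DB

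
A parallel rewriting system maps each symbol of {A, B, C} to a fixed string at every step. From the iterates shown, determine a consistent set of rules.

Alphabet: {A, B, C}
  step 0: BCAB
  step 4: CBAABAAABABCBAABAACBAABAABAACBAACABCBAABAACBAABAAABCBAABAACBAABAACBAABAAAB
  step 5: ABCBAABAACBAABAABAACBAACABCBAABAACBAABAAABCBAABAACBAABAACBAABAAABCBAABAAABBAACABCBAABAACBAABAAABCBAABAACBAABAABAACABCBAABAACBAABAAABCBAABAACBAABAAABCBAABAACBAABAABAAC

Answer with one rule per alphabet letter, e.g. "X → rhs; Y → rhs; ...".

A->BAA, B->C, C->AB

  step 4 ⇒ step 5: CBAABAAABABCBAABAACBAABAABAACBAACABCBAABAACBAABAAABCBAABAACBAABAACBAABAAAB ⇒ AB·C·BAA·BAA·C·BAA·BAA·BAA·C·BAA·C·AB·C·BAA·BAA·C·BAA·BAA·AB·C·BAA·BAA·C·BAA·BAA·C·BAA·BAA·AB·C·BAA·BAA·AB·BAA·C·AB·C·BAA·BAA·C·BAA·BAA·AB·C·BAA·BAA·C·BAA·BAA·BAA·C·AB·C·BAA·BAA·C·BAA·BAA·AB·C·BAA·BAA·C·BAA·BAA·AB·C·BAA·BAA·C·BAA·BAA·BAA·C
    A ↦ BAA
    B ↦ C
    C ↦ AB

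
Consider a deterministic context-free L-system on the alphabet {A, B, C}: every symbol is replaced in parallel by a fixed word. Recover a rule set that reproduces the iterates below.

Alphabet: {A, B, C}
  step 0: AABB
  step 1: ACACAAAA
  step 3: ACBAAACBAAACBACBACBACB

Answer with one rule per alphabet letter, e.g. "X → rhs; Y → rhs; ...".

A->AC, B->AA, C->B

  step 0 ⇒ step 1: AABB ⇒ AC·AC·AA·AA
    A ↦ AC
    B ↦ AA
    C ↦ B  (constrained at step 1)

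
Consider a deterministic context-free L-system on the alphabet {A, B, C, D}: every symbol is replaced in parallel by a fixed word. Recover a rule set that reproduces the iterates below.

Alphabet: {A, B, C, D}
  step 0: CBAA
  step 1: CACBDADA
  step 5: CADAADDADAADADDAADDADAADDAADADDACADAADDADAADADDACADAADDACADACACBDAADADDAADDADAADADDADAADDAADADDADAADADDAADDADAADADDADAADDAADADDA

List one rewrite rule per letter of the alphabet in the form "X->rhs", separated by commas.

  step 0 ⇒ step 1: CBAA ⇒ CA·CB·DA·DA
    A ↦ DA
    B ↦ CB
    C ↦ CA
    D ↦ AD  (constrained at step 1)

A->DA, B->CB, C->CA, D->AD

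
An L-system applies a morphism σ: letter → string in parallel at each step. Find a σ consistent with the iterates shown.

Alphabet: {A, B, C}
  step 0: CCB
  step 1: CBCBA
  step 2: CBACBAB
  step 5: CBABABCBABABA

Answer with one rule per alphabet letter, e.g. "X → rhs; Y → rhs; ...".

A->B, B->A, C->CB

  step 1 ⇒ step 2: CBCBA ⇒ CB·A·CB·A·B
    A ↦ B
    B ↦ A
    C ↦ CB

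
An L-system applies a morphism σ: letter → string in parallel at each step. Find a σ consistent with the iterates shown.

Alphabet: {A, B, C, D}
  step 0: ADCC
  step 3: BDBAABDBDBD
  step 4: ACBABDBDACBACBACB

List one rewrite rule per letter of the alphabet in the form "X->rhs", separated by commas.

A->BD, B->A, C->B, D->CB

  step 3 ⇒ step 4: BDBAABDBDBD ⇒ A·CB·A·BD·BD·A·CB·A·CB·A·CB
    A ↦ BD
    B ↦ A
    D ↦ CB
    C ↦ B  (constrained at step 0)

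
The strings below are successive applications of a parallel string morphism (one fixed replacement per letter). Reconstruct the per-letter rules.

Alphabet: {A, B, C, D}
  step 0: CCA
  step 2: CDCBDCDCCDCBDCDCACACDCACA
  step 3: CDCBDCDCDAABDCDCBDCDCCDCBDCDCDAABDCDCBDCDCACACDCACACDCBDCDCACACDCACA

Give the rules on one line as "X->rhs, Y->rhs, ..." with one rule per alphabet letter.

A->ACA, B->DAA, C->CDC, D->BD

  step 2 ⇒ step 3: CDCBDCDCCDCBDCDCACACDCACA ⇒ CDC·BD·CDC·DAA·BD·CDC·BD·CDC·CDC·BD·CDC·DAA·BD·CDC·BD·CDC·ACA·CDC·ACA·CDC·BD·CDC·ACA·CDC·ACA
    A ↦ ACA
    B ↦ DAA
    C ↦ CDC
    D ↦ BD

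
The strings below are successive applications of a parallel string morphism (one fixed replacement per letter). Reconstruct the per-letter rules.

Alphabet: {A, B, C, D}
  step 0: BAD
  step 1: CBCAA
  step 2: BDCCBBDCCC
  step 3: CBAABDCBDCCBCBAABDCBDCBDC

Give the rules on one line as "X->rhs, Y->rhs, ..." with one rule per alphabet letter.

A->C, B->CB, C->BDC, D->AA

  step 2 ⇒ step 3: BDCCBBDCCC ⇒ CB·AA·BDC·BDC·CB·CB·AA·BDC·BDC·BDC
    B ↦ CB
    C ↦ BDC
    D ↦ AA
  step 0 ⇒ step 1: BAD ⇒ CB·C·AA
    A ↦ C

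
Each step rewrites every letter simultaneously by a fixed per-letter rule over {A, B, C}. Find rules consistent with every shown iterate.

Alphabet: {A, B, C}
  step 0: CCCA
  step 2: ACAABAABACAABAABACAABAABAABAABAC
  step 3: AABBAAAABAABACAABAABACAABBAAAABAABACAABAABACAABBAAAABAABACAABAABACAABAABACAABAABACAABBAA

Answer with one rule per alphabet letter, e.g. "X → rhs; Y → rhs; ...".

  step 2 ⇒ step 3: ACAABAABACAABAABACAABAABAABAABAC ⇒ AAB·BAA·AAB·AAB·AC·AAB·AAB·AC·AAB·BAA·AAB·AAB·AC·AAB·AAB·AC·AAB·BAA·AAB·AAB·AC·AAB·AAB·AC·AAB·AAB·AC·AAB·AAB·AC·AAB·BAA
    A ↦ AAB
    B ↦ AC
    C ↦ BAA

A->AAB, B->AC, C->BAA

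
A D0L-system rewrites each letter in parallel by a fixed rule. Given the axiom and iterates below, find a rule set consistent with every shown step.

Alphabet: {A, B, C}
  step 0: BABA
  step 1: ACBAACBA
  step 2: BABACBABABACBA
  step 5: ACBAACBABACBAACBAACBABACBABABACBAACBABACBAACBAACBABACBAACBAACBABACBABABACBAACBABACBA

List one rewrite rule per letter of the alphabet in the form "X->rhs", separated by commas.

  step 1 ⇒ step 2: ACBAACBA ⇒ BA·B·AC·BA·BA·B·AC·BA
    A ↦ BA
    B ↦ AC
    C ↦ B

A->BA, B->AC, C->B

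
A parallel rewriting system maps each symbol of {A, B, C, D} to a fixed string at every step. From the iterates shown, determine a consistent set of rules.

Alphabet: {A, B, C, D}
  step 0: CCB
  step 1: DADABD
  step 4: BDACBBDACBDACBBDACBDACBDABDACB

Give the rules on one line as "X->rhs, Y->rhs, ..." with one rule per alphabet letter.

A->B, B->BD, C->DA, D->AC

  step 0 ⇒ step 1: CCB ⇒ DA·DA·BD
    B ↦ BD
    C ↦ DA
    A ↦ B  (constrained at step 1)
    D ↦ AC  (constrained at step 1)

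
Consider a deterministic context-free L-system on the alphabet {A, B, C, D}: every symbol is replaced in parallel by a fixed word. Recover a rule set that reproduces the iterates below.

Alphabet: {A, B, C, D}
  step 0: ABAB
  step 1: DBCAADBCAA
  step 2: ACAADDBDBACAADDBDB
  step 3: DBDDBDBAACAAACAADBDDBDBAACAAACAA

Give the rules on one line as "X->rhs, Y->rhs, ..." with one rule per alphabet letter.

  step 2 ⇒ step 3: ACAADDBDBACAADDBDB ⇒ DB·D·DB·DB·A·A·CAA·A·CAA·DB·D·DB·DB·A·A·CAA·A·CAA
    A ↦ DB
    B ↦ CAA
    C ↦ D
    D ↦ A

A->DB, B->CAA, C->D, D->A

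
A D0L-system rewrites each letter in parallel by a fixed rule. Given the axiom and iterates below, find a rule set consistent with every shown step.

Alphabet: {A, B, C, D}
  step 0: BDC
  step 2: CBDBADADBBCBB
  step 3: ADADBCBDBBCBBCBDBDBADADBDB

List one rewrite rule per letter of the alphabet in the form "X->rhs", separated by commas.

  step 2 ⇒ step 3: CBDBADADBBCBB ⇒ ADA·DB·CB·DB·B·CB·B·CB·DB·DB·ADA·DB·DB
    A ↦ B
    B ↦ DB
    C ↦ ADA
    D ↦ CB

A->B, B->DB, C->ADA, D->CB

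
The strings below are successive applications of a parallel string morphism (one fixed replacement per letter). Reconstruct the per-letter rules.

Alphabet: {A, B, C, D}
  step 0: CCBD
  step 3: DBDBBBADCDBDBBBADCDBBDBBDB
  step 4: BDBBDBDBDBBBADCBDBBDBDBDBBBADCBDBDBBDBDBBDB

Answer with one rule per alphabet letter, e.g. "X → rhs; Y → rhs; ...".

A->B, B->DB, C->ADC, D->B

  step 3 ⇒ step 4: DBDBBBADCDBDBBBADCDBBDBBDB ⇒ B·DB·B·DB·DB·DB·B·B·ADC·B·DB·B·DB·DB·DB·B·B·ADC·B·DB·DB·B·DB·DB·B·DB
    A ↦ B
    B ↦ DB
    C ↦ ADC
    D ↦ B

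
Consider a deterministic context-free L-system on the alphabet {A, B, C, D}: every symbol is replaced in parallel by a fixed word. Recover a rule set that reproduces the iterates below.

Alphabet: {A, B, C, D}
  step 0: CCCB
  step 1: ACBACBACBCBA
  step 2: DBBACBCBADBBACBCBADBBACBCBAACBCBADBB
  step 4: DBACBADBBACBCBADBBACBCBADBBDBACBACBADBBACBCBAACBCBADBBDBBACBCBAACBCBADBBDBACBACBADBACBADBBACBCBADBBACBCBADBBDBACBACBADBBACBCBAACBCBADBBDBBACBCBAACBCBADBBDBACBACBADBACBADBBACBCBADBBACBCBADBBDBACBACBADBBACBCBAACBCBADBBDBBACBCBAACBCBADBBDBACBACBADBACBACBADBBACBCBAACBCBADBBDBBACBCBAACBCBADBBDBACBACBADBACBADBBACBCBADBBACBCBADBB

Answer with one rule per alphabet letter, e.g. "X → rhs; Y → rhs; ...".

A->DBB, B->CBA, C->ACB, D->DBA

  step 1 ⇒ step 2: ACBACBACBCBA ⇒ DBB·ACB·CBA·DBB·ACB·CBA·DBB·ACB·CBA·ACB·CBA·DBB
    A ↦ DBB
    B ↦ CBA
    C ↦ ACB
    D ↦ DBA  (constrained at step 2)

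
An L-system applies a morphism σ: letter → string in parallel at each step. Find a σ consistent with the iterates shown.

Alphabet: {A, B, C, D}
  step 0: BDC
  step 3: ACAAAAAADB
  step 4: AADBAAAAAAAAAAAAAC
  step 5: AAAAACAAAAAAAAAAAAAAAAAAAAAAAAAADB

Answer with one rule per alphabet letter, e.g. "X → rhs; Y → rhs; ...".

  step 4 ⇒ step 5: AADBAAAAAAAAAAAAAC ⇒ AA·AA·A·C·AA·AA·AA·AA·AA·AA·AA·AA·AA·AA·AA·AA·AA·DB
    A ↦ AA
    B ↦ C
    C ↦ DB
    D ↦ A

A->AA, B->C, C->DB, D->A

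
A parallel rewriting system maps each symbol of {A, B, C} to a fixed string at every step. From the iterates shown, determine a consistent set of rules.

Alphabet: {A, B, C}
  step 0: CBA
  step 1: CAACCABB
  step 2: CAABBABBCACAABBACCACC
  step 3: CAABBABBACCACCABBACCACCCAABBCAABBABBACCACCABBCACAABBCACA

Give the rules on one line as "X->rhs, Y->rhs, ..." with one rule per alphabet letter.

  step 2 ⇒ step 3: CAABBABBCACAABBACCACC ⇒ CA·ABB·ABB·ACC·ACC·ABB·ACC·ACC·CA·ABB·CA·ABB·ABB·ACC·ACC·ABB·CA·CA·ABB·CA·CA
    A ↦ ABB
    B ↦ ACC
    C ↦ CA

A->ABB, B->ACC, C->CA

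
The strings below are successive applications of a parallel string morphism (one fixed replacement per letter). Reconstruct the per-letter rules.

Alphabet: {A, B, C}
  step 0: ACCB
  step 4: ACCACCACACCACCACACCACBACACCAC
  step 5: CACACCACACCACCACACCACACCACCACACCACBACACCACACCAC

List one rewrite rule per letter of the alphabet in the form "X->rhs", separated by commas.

  step 4 ⇒ step 5: ACCACCACACCACCACACCACBACACCAC ⇒ C·AC·AC·C·AC·AC·C·AC·C·AC·AC·C·AC·AC·C·AC·C·AC·AC·C·AC·BA·C·AC·C·AC·AC·C·AC
    A ↦ C
    B ↦ BA
    C ↦ AC

A->C, B->BA, C->AC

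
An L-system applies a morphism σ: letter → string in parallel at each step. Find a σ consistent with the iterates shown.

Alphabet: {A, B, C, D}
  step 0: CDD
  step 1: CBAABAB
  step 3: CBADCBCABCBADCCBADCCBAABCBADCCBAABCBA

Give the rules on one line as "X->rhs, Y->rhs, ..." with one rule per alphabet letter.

A->BC, B->DC, C->CBA, D->AB

  step 0 ⇒ step 1: CDD ⇒ CBA·AB·AB
    C ↦ CBA
    D ↦ AB
    A ↦ BC  (constrained at step 1)
    B ↦ DC  (constrained at step 1)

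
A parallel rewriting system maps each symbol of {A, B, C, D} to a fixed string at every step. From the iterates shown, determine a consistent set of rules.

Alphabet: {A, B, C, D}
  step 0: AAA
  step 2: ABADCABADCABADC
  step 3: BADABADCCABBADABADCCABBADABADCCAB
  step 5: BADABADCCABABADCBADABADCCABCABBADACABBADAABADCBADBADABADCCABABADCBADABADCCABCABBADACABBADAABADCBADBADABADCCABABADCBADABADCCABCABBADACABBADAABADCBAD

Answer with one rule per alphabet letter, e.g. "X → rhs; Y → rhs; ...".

  step 2 ⇒ step 3: ABADCABADCABADC ⇒ BAD·A·BAD·C·CAB·BAD·A·BAD·C·CAB·BAD·A·BAD·C·CAB
    A ↦ BAD
    B ↦ A
    C ↦ CAB
    D ↦ C

A->BAD, B->A, C->CAB, D->C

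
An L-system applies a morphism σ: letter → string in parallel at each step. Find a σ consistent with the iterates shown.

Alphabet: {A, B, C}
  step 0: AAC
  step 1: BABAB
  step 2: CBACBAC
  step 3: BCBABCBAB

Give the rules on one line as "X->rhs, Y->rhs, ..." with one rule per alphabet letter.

  step 2 ⇒ step 3: CBACBAC ⇒ B·C·BA·B·C·BA·B
    A ↦ BA
    B ↦ C
    C ↦ B

A->BA, B->C, C->B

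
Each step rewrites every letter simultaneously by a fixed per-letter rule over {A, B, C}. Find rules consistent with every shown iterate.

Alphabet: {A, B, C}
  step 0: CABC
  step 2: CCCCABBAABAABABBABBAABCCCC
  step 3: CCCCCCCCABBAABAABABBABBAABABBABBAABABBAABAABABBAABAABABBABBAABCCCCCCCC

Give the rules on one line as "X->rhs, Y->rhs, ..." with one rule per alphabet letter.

  step 2 ⇒ step 3: CCCCABBAABAABABBABBAABCCCC ⇒ CC·CC·CC·CC·ABB·AAB·AAB·ABB·ABB·AAB·ABB·ABB·AAB·ABB·AAB·AAB·ABB·AAB·AAB·ABB·ABB·AAB·CC·CC·CC·CC
    A ↦ ABB
    B ↦ AAB
    C ↦ CC

A->ABB, B->AAB, C->CC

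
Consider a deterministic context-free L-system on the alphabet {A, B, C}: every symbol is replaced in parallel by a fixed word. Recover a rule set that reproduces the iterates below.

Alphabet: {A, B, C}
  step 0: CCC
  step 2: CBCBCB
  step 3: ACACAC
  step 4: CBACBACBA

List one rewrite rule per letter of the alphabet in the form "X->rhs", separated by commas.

  step 3 ⇒ step 4: ACACAC ⇒ CB·A·CB·A·CB·A
    A ↦ CB
    C ↦ A
  step 2 ⇒ step 3: CBCBCB ⇒ A·C·A·C·A·C
    B ↦ C

A->CB, B->C, C->A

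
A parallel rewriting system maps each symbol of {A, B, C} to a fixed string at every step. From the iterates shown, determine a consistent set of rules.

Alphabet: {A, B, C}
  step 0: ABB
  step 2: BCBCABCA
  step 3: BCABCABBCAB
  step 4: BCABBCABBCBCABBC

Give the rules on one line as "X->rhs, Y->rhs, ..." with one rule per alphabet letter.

  step 3 ⇒ step 4: BCABCABBCAB ⇒ BC·A·B·BC·A·B·BC·BC·A·B·BC
    A ↦ B
    B ↦ BC
    C ↦ A

A->B, B->BC, C->A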